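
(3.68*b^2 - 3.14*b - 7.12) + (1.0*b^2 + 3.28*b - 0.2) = 4.68*b^2 + 0.14*b - 7.32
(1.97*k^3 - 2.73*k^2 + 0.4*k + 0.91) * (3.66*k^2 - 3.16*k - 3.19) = 7.2102*k^5 - 16.217*k^4 + 3.8065*k^3 + 10.7753*k^2 - 4.1516*k - 2.9029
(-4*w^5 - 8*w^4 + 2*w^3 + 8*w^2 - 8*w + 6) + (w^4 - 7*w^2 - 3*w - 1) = -4*w^5 - 7*w^4 + 2*w^3 + w^2 - 11*w + 5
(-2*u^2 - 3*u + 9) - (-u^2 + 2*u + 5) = -u^2 - 5*u + 4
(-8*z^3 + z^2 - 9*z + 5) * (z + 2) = -8*z^4 - 15*z^3 - 7*z^2 - 13*z + 10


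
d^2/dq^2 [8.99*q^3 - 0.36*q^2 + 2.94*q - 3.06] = 53.94*q - 0.72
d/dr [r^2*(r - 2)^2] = 4*r*(r - 2)*(r - 1)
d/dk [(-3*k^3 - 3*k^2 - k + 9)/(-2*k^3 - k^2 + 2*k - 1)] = (-3*k^4 - 16*k^3 + 56*k^2 + 24*k - 17)/(4*k^6 + 4*k^5 - 7*k^4 + 6*k^2 - 4*k + 1)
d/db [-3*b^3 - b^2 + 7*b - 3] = -9*b^2 - 2*b + 7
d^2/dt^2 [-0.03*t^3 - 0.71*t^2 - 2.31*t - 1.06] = -0.18*t - 1.42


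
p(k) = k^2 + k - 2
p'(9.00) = 19.00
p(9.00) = 88.00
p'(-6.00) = -11.00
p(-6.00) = 28.00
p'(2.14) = 5.28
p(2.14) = 4.72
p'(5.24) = 11.48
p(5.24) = 30.70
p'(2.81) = 6.62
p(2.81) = 8.71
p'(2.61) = 6.22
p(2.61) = 7.42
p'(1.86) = 4.72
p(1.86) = 3.32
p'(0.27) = 1.54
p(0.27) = -1.66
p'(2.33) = 5.66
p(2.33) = 5.76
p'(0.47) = 1.94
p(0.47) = -1.31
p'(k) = 2*k + 1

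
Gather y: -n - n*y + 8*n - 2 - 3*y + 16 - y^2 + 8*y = 7*n - y^2 + y*(5 - n) + 14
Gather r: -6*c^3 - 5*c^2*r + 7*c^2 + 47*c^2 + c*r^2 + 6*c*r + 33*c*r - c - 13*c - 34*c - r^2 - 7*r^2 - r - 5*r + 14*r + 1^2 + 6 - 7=-6*c^3 + 54*c^2 - 48*c + r^2*(c - 8) + r*(-5*c^2 + 39*c + 8)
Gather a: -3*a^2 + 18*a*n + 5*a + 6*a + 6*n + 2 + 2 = -3*a^2 + a*(18*n + 11) + 6*n + 4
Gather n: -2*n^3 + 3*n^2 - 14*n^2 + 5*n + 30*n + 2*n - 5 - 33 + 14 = -2*n^3 - 11*n^2 + 37*n - 24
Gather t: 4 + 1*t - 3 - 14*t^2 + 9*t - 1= -14*t^2 + 10*t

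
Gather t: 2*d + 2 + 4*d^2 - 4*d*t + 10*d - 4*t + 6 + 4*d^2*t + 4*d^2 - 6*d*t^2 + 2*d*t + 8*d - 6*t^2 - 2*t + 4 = 8*d^2 + 20*d + t^2*(-6*d - 6) + t*(4*d^2 - 2*d - 6) + 12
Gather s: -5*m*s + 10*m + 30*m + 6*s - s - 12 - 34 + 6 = 40*m + s*(5 - 5*m) - 40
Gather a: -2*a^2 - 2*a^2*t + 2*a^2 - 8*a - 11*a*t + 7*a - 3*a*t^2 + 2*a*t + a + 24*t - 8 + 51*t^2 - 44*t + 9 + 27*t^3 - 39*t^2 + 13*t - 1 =-2*a^2*t + a*(-3*t^2 - 9*t) + 27*t^3 + 12*t^2 - 7*t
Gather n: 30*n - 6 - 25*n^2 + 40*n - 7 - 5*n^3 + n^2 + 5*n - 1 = -5*n^3 - 24*n^2 + 75*n - 14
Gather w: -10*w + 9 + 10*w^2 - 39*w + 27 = 10*w^2 - 49*w + 36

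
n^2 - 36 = (n - 6)*(n + 6)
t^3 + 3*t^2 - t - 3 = (t - 1)*(t + 1)*(t + 3)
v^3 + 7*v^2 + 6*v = v*(v + 1)*(v + 6)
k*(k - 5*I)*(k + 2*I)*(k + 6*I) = k^4 + 3*I*k^3 + 28*k^2 + 60*I*k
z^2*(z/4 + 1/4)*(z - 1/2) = z^4/4 + z^3/8 - z^2/8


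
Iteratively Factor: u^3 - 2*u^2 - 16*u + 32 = (u + 4)*(u^2 - 6*u + 8) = (u - 2)*(u + 4)*(u - 4)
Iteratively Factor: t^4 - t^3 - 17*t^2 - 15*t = (t - 5)*(t^3 + 4*t^2 + 3*t) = (t - 5)*(t + 1)*(t^2 + 3*t) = t*(t - 5)*(t + 1)*(t + 3)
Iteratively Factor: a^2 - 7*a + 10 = (a - 2)*(a - 5)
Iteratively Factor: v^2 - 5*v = (v - 5)*(v)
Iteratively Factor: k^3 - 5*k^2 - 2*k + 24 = (k + 2)*(k^2 - 7*k + 12) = (k - 3)*(k + 2)*(k - 4)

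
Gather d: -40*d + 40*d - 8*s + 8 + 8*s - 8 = 0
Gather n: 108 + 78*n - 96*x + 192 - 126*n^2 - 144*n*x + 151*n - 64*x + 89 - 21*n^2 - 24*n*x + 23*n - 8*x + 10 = -147*n^2 + n*(252 - 168*x) - 168*x + 399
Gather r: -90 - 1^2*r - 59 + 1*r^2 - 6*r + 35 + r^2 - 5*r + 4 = 2*r^2 - 12*r - 110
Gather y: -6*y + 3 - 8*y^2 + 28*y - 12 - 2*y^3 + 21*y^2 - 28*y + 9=-2*y^3 + 13*y^2 - 6*y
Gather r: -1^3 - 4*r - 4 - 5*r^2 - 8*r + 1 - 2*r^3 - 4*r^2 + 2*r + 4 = -2*r^3 - 9*r^2 - 10*r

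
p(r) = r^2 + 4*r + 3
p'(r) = 2*r + 4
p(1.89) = 14.13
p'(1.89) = 7.78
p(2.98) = 23.80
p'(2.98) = 9.96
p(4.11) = 36.33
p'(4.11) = 12.22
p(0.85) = 7.12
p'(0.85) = 5.70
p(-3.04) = 0.08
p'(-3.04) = -2.08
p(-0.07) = 2.72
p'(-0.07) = 3.86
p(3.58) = 30.14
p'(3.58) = 11.16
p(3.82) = 32.87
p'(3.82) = 11.64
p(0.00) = 3.00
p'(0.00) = 4.00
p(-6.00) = 15.00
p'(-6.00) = -8.00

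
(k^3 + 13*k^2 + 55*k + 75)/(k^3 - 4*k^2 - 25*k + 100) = (k^2 + 8*k + 15)/(k^2 - 9*k + 20)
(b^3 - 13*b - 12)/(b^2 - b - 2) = (b^2 - b - 12)/(b - 2)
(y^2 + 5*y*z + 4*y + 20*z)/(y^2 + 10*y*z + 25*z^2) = (y + 4)/(y + 5*z)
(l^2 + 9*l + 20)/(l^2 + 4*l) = (l + 5)/l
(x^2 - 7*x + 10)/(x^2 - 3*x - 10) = (x - 2)/(x + 2)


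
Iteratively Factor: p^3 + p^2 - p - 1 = (p - 1)*(p^2 + 2*p + 1) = (p - 1)*(p + 1)*(p + 1)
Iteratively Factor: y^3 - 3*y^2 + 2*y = (y - 1)*(y^2 - 2*y) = (y - 2)*(y - 1)*(y)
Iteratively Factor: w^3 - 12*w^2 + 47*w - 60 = (w - 5)*(w^2 - 7*w + 12) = (w - 5)*(w - 3)*(w - 4)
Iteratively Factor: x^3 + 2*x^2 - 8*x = (x)*(x^2 + 2*x - 8) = x*(x + 4)*(x - 2)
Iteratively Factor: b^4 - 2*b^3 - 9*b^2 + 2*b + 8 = (b - 1)*(b^3 - b^2 - 10*b - 8) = (b - 4)*(b - 1)*(b^2 + 3*b + 2) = (b - 4)*(b - 1)*(b + 1)*(b + 2)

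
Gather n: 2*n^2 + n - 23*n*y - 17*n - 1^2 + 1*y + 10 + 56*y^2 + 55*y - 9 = 2*n^2 + n*(-23*y - 16) + 56*y^2 + 56*y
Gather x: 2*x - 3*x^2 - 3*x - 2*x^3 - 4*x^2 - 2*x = -2*x^3 - 7*x^2 - 3*x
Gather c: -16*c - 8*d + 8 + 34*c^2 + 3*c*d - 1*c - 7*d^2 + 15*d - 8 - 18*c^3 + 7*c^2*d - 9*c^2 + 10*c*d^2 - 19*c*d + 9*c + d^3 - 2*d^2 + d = -18*c^3 + c^2*(7*d + 25) + c*(10*d^2 - 16*d - 8) + d^3 - 9*d^2 + 8*d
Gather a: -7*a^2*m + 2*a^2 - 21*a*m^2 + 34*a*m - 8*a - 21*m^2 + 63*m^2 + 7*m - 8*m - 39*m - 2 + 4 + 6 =a^2*(2 - 7*m) + a*(-21*m^2 + 34*m - 8) + 42*m^2 - 40*m + 8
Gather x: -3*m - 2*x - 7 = -3*m - 2*x - 7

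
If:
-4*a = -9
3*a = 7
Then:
No Solution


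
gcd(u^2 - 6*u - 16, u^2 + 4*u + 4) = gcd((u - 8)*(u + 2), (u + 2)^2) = u + 2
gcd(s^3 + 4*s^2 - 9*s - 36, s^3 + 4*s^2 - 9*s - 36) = s^3 + 4*s^2 - 9*s - 36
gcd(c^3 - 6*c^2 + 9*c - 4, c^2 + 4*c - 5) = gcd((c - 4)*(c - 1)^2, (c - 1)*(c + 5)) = c - 1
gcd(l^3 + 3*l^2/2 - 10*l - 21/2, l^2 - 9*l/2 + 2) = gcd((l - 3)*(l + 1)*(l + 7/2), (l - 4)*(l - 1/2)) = 1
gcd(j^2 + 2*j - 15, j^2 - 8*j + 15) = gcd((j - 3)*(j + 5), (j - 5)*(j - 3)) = j - 3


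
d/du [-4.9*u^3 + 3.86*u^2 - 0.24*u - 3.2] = -14.7*u^2 + 7.72*u - 0.24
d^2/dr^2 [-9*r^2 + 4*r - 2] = -18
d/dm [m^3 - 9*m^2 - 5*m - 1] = 3*m^2 - 18*m - 5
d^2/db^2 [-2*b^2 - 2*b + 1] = -4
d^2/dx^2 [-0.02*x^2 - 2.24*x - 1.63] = -0.0400000000000000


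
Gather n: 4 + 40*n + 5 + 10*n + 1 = 50*n + 10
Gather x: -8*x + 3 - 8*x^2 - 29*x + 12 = -8*x^2 - 37*x + 15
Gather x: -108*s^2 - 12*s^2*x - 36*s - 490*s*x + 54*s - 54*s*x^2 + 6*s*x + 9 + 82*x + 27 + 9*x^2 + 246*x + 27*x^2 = -108*s^2 + 18*s + x^2*(36 - 54*s) + x*(-12*s^2 - 484*s + 328) + 36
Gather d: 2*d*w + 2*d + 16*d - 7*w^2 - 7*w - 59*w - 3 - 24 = d*(2*w + 18) - 7*w^2 - 66*w - 27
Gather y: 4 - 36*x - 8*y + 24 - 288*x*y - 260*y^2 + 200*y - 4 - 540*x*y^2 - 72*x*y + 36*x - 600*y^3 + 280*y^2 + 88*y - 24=-600*y^3 + y^2*(20 - 540*x) + y*(280 - 360*x)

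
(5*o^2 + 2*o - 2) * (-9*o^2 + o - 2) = -45*o^4 - 13*o^3 + 10*o^2 - 6*o + 4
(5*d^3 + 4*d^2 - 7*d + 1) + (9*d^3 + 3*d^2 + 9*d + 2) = 14*d^3 + 7*d^2 + 2*d + 3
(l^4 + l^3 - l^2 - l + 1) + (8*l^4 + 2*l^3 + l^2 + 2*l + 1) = 9*l^4 + 3*l^3 + l + 2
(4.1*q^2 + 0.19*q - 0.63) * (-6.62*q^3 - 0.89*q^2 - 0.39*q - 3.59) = -27.142*q^5 - 4.9068*q^4 + 2.4025*q^3 - 14.2324*q^2 - 0.4364*q + 2.2617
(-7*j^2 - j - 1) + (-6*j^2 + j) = -13*j^2 - 1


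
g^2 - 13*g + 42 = (g - 7)*(g - 6)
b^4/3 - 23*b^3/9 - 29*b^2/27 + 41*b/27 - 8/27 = (b/3 + 1/3)*(b - 8)*(b - 1/3)^2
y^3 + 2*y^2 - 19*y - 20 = (y - 4)*(y + 1)*(y + 5)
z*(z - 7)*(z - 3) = z^3 - 10*z^2 + 21*z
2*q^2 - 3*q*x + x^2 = (-2*q + x)*(-q + x)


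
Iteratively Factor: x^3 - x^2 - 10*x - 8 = (x + 1)*(x^2 - 2*x - 8) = (x + 1)*(x + 2)*(x - 4)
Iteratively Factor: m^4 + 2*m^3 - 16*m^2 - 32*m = (m - 4)*(m^3 + 6*m^2 + 8*m) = (m - 4)*(m + 2)*(m^2 + 4*m) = m*(m - 4)*(m + 2)*(m + 4)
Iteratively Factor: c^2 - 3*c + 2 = (c - 2)*(c - 1)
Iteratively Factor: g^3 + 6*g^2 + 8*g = (g + 2)*(g^2 + 4*g) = (g + 2)*(g + 4)*(g)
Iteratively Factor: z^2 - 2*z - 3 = (z + 1)*(z - 3)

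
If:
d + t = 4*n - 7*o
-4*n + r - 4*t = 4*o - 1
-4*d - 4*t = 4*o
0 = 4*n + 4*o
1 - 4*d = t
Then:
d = 1/3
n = 0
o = 0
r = -7/3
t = -1/3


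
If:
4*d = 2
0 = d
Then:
No Solution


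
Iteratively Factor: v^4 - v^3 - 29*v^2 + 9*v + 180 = (v + 3)*(v^3 - 4*v^2 - 17*v + 60) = (v - 3)*(v + 3)*(v^2 - v - 20) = (v - 5)*(v - 3)*(v + 3)*(v + 4)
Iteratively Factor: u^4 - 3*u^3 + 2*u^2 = (u - 1)*(u^3 - 2*u^2) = (u - 2)*(u - 1)*(u^2) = u*(u - 2)*(u - 1)*(u)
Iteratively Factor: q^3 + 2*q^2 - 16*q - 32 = (q + 2)*(q^2 - 16) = (q - 4)*(q + 2)*(q + 4)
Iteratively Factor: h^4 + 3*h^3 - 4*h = (h)*(h^3 + 3*h^2 - 4) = h*(h + 2)*(h^2 + h - 2) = h*(h + 2)^2*(h - 1)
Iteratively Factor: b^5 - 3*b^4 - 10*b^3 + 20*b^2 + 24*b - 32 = (b + 2)*(b^4 - 5*b^3 + 20*b - 16) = (b - 2)*(b + 2)*(b^3 - 3*b^2 - 6*b + 8) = (b - 2)*(b - 1)*(b + 2)*(b^2 - 2*b - 8) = (b - 2)*(b - 1)*(b + 2)^2*(b - 4)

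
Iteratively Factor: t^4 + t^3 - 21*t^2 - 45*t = (t - 5)*(t^3 + 6*t^2 + 9*t) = t*(t - 5)*(t^2 + 6*t + 9) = t*(t - 5)*(t + 3)*(t + 3)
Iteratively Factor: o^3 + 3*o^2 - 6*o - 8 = (o + 4)*(o^2 - o - 2) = (o - 2)*(o + 4)*(o + 1)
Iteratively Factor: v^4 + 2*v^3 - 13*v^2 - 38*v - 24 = (v + 3)*(v^3 - v^2 - 10*v - 8) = (v + 2)*(v + 3)*(v^2 - 3*v - 4) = (v - 4)*(v + 2)*(v + 3)*(v + 1)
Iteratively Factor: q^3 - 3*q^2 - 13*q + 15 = (q - 1)*(q^2 - 2*q - 15) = (q - 5)*(q - 1)*(q + 3)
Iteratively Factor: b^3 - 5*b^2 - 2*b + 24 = (b - 4)*(b^2 - b - 6) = (b - 4)*(b - 3)*(b + 2)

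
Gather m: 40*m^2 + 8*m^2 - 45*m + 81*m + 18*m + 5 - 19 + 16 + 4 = 48*m^2 + 54*m + 6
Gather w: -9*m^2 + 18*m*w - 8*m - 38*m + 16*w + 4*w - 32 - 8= -9*m^2 - 46*m + w*(18*m + 20) - 40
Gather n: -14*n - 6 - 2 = -14*n - 8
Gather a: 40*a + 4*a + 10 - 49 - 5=44*a - 44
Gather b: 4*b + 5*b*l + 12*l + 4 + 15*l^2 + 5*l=b*(5*l + 4) + 15*l^2 + 17*l + 4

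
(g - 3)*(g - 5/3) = g^2 - 14*g/3 + 5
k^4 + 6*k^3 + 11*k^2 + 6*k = k*(k + 1)*(k + 2)*(k + 3)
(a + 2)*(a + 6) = a^2 + 8*a + 12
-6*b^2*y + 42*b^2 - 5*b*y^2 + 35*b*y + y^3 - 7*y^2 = (-6*b + y)*(b + y)*(y - 7)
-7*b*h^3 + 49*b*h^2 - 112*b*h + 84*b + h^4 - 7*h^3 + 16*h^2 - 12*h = (-7*b + h)*(h - 3)*(h - 2)^2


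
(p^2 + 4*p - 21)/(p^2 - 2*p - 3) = (p + 7)/(p + 1)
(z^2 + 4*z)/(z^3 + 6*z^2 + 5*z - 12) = z/(z^2 + 2*z - 3)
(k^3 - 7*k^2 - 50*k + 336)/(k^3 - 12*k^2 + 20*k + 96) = (k + 7)/(k + 2)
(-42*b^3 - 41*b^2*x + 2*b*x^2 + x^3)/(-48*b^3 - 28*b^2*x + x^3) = (7*b^2 + 8*b*x + x^2)/(8*b^2 + 6*b*x + x^2)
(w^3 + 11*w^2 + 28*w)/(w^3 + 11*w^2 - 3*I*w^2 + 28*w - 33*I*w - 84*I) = w/(w - 3*I)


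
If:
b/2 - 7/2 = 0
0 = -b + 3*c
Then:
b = 7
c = 7/3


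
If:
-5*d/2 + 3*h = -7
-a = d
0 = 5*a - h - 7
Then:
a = 4/5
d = -4/5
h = -3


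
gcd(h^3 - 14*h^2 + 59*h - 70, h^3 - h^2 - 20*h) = h - 5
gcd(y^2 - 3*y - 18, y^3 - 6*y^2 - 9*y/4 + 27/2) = y - 6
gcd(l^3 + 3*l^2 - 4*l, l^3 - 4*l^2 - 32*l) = l^2 + 4*l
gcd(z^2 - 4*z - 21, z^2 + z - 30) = 1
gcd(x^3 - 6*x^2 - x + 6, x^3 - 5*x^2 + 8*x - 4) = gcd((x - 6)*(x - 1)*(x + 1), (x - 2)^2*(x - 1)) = x - 1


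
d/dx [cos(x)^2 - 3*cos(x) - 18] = (3 - 2*cos(x))*sin(x)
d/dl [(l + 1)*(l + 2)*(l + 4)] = 3*l^2 + 14*l + 14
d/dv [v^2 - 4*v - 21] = 2*v - 4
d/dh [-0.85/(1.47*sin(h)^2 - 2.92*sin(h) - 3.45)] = (2.499*sin(h) - 2.482)*cos(h)/(-1.47*sin(h)^2 + 2.92*sin(h) + 3.45)^2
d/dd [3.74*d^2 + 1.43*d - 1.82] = 7.48*d + 1.43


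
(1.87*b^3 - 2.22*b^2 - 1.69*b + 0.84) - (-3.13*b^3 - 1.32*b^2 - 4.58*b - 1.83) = 5.0*b^3 - 0.9*b^2 + 2.89*b + 2.67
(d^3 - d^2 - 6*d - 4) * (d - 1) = d^4 - 2*d^3 - 5*d^2 + 2*d + 4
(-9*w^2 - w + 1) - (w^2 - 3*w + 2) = -10*w^2 + 2*w - 1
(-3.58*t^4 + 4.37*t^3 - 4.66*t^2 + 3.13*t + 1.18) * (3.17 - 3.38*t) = 12.1004*t^5 - 26.1192*t^4 + 29.6037*t^3 - 25.3516*t^2 + 5.9337*t + 3.7406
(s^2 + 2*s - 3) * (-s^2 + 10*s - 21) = -s^4 + 8*s^3 + 2*s^2 - 72*s + 63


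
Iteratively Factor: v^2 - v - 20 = (v - 5)*(v + 4)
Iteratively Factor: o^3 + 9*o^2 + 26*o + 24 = (o + 4)*(o^2 + 5*o + 6) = (o + 2)*(o + 4)*(o + 3)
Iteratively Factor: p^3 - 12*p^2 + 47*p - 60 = (p - 5)*(p^2 - 7*p + 12) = (p - 5)*(p - 3)*(p - 4)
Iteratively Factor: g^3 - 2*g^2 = (g)*(g^2 - 2*g) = g^2*(g - 2)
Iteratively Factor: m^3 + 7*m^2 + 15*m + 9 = (m + 3)*(m^2 + 4*m + 3) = (m + 1)*(m + 3)*(m + 3)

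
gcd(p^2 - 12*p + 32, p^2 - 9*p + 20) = p - 4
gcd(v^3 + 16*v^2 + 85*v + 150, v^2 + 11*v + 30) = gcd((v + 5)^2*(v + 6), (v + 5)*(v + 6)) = v^2 + 11*v + 30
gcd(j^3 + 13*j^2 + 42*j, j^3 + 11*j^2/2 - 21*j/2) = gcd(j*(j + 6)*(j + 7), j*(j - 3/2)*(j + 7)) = j^2 + 7*j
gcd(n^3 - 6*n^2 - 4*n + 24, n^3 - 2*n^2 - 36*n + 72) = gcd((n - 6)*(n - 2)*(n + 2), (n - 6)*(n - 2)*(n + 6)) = n^2 - 8*n + 12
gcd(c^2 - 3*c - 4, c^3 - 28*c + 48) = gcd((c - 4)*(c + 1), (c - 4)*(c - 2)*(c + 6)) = c - 4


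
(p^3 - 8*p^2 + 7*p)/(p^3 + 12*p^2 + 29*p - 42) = p*(p - 7)/(p^2 + 13*p + 42)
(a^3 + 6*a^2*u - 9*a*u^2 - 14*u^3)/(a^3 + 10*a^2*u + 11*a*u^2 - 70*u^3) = (a + u)/(a + 5*u)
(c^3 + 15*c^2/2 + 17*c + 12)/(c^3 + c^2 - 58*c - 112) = (c^2 + 11*c/2 + 6)/(c^2 - c - 56)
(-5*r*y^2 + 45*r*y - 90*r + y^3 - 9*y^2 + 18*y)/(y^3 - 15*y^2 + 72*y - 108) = (-5*r + y)/(y - 6)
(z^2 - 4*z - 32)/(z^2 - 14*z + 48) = (z + 4)/(z - 6)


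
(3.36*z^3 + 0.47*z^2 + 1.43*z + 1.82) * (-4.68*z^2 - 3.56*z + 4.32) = -15.7248*z^5 - 14.1612*z^4 + 6.1496*z^3 - 11.578*z^2 - 0.301600000000001*z + 7.8624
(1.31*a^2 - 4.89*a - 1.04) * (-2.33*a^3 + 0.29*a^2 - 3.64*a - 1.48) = -3.0523*a^5 + 11.7736*a^4 - 3.7633*a^3 + 15.5592*a^2 + 11.0228*a + 1.5392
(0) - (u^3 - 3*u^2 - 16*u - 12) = -u^3 + 3*u^2 + 16*u + 12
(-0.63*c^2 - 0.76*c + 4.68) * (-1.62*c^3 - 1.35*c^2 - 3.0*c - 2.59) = 1.0206*c^5 + 2.0817*c^4 - 4.6656*c^3 - 2.4063*c^2 - 12.0716*c - 12.1212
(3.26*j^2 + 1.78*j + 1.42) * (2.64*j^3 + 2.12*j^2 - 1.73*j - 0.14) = 8.6064*j^5 + 11.6104*j^4 + 1.8826*j^3 - 0.5254*j^2 - 2.7058*j - 0.1988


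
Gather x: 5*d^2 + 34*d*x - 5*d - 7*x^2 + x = 5*d^2 - 5*d - 7*x^2 + x*(34*d + 1)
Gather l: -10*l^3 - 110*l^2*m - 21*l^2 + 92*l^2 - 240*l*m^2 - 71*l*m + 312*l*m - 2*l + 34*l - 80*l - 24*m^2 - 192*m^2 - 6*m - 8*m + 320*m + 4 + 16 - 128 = -10*l^3 + l^2*(71 - 110*m) + l*(-240*m^2 + 241*m - 48) - 216*m^2 + 306*m - 108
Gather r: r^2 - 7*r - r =r^2 - 8*r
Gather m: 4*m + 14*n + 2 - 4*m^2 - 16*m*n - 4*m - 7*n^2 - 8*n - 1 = -4*m^2 - 16*m*n - 7*n^2 + 6*n + 1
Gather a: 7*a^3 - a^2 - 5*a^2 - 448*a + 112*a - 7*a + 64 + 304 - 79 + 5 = 7*a^3 - 6*a^2 - 343*a + 294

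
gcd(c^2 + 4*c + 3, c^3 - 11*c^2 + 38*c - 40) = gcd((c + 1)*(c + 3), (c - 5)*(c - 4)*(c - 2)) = 1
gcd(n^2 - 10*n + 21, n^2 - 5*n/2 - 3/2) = n - 3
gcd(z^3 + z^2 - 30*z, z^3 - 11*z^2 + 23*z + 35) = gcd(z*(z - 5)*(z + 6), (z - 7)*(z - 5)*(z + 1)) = z - 5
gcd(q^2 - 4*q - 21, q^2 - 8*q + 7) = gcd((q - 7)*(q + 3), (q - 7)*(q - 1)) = q - 7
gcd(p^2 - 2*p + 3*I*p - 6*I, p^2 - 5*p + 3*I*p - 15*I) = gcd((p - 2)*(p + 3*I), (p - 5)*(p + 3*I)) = p + 3*I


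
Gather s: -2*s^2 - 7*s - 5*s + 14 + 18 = -2*s^2 - 12*s + 32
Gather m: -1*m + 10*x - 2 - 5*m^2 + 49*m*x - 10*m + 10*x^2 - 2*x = -5*m^2 + m*(49*x - 11) + 10*x^2 + 8*x - 2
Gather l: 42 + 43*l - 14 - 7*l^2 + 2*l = -7*l^2 + 45*l + 28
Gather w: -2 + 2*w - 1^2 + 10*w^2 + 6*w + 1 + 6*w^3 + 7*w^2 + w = 6*w^3 + 17*w^2 + 9*w - 2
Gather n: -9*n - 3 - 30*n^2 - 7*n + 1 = -30*n^2 - 16*n - 2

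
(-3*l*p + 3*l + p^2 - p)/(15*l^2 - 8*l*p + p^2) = (p - 1)/(-5*l + p)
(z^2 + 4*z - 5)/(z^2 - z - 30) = (z - 1)/(z - 6)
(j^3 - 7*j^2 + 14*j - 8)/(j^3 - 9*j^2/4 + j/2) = 4*(j^2 - 5*j + 4)/(j*(4*j - 1))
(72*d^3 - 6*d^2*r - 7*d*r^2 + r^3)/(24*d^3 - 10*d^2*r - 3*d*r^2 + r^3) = (-6*d + r)/(-2*d + r)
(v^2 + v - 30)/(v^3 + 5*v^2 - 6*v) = (v - 5)/(v*(v - 1))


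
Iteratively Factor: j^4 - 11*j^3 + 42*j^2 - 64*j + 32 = (j - 1)*(j^3 - 10*j^2 + 32*j - 32) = (j - 2)*(j - 1)*(j^2 - 8*j + 16) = (j - 4)*(j - 2)*(j - 1)*(j - 4)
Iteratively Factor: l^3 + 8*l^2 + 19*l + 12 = (l + 1)*(l^2 + 7*l + 12) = (l + 1)*(l + 4)*(l + 3)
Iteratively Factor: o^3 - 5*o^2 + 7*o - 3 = (o - 1)*(o^2 - 4*o + 3) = (o - 1)^2*(o - 3)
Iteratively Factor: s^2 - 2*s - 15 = (s + 3)*(s - 5)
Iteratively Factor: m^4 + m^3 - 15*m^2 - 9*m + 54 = (m + 3)*(m^3 - 2*m^2 - 9*m + 18) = (m - 2)*(m + 3)*(m^2 - 9) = (m - 3)*(m - 2)*(m + 3)*(m + 3)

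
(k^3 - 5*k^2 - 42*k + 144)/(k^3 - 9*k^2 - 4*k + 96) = (k^2 + 3*k - 18)/(k^2 - k - 12)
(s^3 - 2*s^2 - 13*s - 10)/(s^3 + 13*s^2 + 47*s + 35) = (s^2 - 3*s - 10)/(s^2 + 12*s + 35)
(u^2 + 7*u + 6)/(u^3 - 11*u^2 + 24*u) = (u^2 + 7*u + 6)/(u*(u^2 - 11*u + 24))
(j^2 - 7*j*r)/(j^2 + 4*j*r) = (j - 7*r)/(j + 4*r)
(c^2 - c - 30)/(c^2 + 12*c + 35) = (c - 6)/(c + 7)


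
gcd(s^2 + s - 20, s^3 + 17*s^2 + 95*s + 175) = s + 5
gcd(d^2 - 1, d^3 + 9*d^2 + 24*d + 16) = d + 1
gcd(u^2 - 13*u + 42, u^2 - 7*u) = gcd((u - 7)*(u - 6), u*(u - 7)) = u - 7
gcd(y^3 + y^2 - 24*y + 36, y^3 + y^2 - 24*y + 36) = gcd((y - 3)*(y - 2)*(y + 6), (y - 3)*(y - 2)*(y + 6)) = y^3 + y^2 - 24*y + 36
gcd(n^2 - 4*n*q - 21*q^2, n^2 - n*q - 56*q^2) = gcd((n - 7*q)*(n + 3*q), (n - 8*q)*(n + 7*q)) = 1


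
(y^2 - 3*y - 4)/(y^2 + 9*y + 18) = (y^2 - 3*y - 4)/(y^2 + 9*y + 18)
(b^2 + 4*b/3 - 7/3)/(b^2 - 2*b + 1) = (b + 7/3)/(b - 1)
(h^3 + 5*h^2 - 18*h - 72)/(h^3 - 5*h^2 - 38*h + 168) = (h + 3)/(h - 7)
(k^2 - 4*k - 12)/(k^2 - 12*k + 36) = (k + 2)/(k - 6)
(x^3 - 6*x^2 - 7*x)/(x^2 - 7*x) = x + 1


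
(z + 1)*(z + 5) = z^2 + 6*z + 5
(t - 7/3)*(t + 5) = t^2 + 8*t/3 - 35/3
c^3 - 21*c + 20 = (c - 4)*(c - 1)*(c + 5)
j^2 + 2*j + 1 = (j + 1)^2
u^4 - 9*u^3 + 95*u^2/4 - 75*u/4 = u*(u - 5)*(u - 5/2)*(u - 3/2)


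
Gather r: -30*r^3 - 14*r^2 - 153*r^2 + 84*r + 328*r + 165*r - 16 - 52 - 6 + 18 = -30*r^3 - 167*r^2 + 577*r - 56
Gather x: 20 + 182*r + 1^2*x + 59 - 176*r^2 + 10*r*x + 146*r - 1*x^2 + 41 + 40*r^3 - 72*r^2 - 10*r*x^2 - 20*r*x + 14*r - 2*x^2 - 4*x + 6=40*r^3 - 248*r^2 + 342*r + x^2*(-10*r - 3) + x*(-10*r - 3) + 126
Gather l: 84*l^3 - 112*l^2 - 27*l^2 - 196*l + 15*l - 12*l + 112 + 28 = 84*l^3 - 139*l^2 - 193*l + 140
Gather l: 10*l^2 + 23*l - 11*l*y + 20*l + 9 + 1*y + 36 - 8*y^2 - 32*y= 10*l^2 + l*(43 - 11*y) - 8*y^2 - 31*y + 45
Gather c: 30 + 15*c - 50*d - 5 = 15*c - 50*d + 25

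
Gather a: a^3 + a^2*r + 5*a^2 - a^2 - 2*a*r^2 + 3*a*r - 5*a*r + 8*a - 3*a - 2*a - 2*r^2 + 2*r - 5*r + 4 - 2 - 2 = a^3 + a^2*(r + 4) + a*(-2*r^2 - 2*r + 3) - 2*r^2 - 3*r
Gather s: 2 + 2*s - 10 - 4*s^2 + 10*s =-4*s^2 + 12*s - 8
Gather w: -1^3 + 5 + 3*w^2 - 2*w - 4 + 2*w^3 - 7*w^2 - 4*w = 2*w^3 - 4*w^2 - 6*w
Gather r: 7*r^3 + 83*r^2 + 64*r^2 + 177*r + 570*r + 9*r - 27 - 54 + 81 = 7*r^3 + 147*r^2 + 756*r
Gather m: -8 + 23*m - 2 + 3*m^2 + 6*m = 3*m^2 + 29*m - 10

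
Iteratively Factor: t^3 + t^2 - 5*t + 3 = (t - 1)*(t^2 + 2*t - 3) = (t - 1)^2*(t + 3)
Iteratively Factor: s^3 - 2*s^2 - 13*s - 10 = (s + 2)*(s^2 - 4*s - 5) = (s - 5)*(s + 2)*(s + 1)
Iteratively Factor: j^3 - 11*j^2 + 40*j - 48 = (j - 4)*(j^2 - 7*j + 12) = (j - 4)^2*(j - 3)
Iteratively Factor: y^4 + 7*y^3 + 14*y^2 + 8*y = (y + 2)*(y^3 + 5*y^2 + 4*y) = y*(y + 2)*(y^2 + 5*y + 4) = y*(y + 2)*(y + 4)*(y + 1)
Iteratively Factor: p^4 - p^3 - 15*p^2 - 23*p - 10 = (p - 5)*(p^3 + 4*p^2 + 5*p + 2) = (p - 5)*(p + 2)*(p^2 + 2*p + 1) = (p - 5)*(p + 1)*(p + 2)*(p + 1)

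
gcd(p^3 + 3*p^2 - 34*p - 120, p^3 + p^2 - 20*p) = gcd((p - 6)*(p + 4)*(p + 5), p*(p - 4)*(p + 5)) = p + 5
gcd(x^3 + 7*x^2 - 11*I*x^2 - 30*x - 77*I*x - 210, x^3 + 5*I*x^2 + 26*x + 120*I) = x - 5*I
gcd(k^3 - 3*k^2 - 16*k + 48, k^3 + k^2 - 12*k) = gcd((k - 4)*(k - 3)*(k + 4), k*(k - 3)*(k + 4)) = k^2 + k - 12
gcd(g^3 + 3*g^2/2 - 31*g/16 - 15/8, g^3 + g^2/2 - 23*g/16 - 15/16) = g^2 - g/2 - 15/16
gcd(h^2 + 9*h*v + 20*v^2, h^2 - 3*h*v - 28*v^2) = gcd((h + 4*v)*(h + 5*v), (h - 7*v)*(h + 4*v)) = h + 4*v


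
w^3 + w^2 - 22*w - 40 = (w - 5)*(w + 2)*(w + 4)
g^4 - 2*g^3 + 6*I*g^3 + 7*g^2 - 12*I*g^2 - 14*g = g*(g - 2)*(g - I)*(g + 7*I)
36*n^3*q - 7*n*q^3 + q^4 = q*(-6*n + q)*(-3*n + q)*(2*n + q)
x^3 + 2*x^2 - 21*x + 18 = (x - 3)*(x - 1)*(x + 6)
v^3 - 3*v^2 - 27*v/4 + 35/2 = (v - 7/2)*(v - 2)*(v + 5/2)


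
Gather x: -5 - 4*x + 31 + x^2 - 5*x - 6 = x^2 - 9*x + 20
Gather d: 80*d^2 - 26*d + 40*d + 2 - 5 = 80*d^2 + 14*d - 3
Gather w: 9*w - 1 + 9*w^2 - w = 9*w^2 + 8*w - 1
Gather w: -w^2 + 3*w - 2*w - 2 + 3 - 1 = -w^2 + w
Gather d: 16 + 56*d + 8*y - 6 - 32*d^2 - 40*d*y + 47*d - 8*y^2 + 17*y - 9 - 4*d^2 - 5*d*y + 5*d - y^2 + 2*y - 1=-36*d^2 + d*(108 - 45*y) - 9*y^2 + 27*y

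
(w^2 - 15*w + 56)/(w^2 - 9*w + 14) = (w - 8)/(w - 2)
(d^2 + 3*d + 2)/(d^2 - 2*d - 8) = (d + 1)/(d - 4)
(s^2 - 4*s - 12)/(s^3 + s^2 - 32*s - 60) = 1/(s + 5)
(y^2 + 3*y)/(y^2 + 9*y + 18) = y/(y + 6)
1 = 1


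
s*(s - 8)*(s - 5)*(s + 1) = s^4 - 12*s^3 + 27*s^2 + 40*s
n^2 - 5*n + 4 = (n - 4)*(n - 1)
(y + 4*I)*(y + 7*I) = y^2 + 11*I*y - 28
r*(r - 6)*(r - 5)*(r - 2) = r^4 - 13*r^3 + 52*r^2 - 60*r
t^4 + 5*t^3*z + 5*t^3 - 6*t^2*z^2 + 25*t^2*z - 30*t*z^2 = t*(t + 5)*(t - z)*(t + 6*z)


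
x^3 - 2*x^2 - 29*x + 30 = (x - 6)*(x - 1)*(x + 5)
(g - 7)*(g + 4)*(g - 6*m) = g^3 - 6*g^2*m - 3*g^2 + 18*g*m - 28*g + 168*m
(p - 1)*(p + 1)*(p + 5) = p^3 + 5*p^2 - p - 5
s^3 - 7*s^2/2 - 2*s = s*(s - 4)*(s + 1/2)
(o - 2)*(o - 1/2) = o^2 - 5*o/2 + 1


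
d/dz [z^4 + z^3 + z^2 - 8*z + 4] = 4*z^3 + 3*z^2 + 2*z - 8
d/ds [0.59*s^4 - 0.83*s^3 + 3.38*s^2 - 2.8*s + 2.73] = 2.36*s^3 - 2.49*s^2 + 6.76*s - 2.8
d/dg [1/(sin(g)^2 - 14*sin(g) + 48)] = 2*(7 - sin(g))*cos(g)/(sin(g)^2 - 14*sin(g) + 48)^2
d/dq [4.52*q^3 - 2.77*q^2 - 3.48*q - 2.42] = 13.56*q^2 - 5.54*q - 3.48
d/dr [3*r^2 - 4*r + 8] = 6*r - 4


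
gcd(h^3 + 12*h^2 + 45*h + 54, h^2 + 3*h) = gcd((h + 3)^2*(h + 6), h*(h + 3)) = h + 3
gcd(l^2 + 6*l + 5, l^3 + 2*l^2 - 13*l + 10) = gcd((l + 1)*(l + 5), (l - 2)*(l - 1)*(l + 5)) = l + 5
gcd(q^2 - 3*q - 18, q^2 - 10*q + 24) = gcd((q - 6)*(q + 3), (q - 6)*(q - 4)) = q - 6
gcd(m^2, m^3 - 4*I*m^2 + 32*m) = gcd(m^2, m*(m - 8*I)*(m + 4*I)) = m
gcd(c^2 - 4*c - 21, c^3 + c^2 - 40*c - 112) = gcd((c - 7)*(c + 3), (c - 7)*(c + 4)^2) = c - 7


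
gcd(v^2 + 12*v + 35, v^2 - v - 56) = v + 7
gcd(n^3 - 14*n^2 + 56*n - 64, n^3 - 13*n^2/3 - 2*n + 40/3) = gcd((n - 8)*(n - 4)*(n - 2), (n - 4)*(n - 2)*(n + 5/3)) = n^2 - 6*n + 8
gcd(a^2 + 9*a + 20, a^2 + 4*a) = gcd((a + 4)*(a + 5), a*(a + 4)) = a + 4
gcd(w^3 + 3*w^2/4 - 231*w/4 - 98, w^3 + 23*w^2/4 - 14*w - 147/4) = w^2 + 35*w/4 + 49/4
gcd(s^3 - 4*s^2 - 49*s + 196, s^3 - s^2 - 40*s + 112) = s^2 + 3*s - 28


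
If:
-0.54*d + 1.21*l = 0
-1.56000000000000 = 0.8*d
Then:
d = -1.95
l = -0.87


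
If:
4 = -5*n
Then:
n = -4/5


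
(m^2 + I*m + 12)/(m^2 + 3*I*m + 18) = (m + 4*I)/(m + 6*I)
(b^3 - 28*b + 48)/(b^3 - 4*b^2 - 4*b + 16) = (b + 6)/(b + 2)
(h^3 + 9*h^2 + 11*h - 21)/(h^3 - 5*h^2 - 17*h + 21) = (h + 7)/(h - 7)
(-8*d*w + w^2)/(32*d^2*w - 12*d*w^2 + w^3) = 1/(-4*d + w)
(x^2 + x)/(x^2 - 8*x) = (x + 1)/(x - 8)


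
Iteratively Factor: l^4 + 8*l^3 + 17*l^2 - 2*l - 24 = (l + 4)*(l^3 + 4*l^2 + l - 6) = (l - 1)*(l + 4)*(l^2 + 5*l + 6) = (l - 1)*(l + 3)*(l + 4)*(l + 2)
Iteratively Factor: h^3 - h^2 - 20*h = (h)*(h^2 - h - 20) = h*(h + 4)*(h - 5)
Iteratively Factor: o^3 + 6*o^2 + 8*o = (o + 4)*(o^2 + 2*o) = o*(o + 4)*(o + 2)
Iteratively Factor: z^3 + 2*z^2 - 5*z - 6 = (z + 1)*(z^2 + z - 6) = (z + 1)*(z + 3)*(z - 2)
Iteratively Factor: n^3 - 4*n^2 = (n)*(n^2 - 4*n) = n*(n - 4)*(n)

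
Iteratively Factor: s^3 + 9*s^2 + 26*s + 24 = (s + 4)*(s^2 + 5*s + 6) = (s + 2)*(s + 4)*(s + 3)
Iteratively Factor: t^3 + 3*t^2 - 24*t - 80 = (t + 4)*(t^2 - t - 20) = (t - 5)*(t + 4)*(t + 4)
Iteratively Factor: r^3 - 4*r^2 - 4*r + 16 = (r + 2)*(r^2 - 6*r + 8) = (r - 4)*(r + 2)*(r - 2)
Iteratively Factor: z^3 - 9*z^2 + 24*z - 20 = (z - 2)*(z^2 - 7*z + 10) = (z - 2)^2*(z - 5)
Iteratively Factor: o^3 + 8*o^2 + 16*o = (o + 4)*(o^2 + 4*o) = (o + 4)^2*(o)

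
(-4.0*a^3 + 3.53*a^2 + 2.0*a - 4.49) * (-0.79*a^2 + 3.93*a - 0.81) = 3.16*a^5 - 18.5087*a^4 + 15.5329*a^3 + 8.5478*a^2 - 19.2657*a + 3.6369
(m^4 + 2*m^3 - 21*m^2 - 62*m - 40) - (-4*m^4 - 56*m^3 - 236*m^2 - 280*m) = 5*m^4 + 58*m^3 + 215*m^2 + 218*m - 40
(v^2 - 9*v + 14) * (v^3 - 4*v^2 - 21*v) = v^5 - 13*v^4 + 29*v^3 + 133*v^2 - 294*v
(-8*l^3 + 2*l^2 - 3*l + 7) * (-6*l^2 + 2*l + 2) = 48*l^5 - 28*l^4 + 6*l^3 - 44*l^2 + 8*l + 14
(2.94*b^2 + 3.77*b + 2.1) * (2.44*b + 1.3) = 7.1736*b^3 + 13.0208*b^2 + 10.025*b + 2.73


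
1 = 1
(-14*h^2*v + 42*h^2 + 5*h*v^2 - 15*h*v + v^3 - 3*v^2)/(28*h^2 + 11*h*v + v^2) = (-2*h*v + 6*h + v^2 - 3*v)/(4*h + v)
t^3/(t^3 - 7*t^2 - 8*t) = t^2/(t^2 - 7*t - 8)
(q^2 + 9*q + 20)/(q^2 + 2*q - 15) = (q + 4)/(q - 3)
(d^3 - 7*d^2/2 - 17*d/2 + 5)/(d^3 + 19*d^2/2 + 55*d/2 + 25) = (2*d^2 - 11*d + 5)/(2*d^2 + 15*d + 25)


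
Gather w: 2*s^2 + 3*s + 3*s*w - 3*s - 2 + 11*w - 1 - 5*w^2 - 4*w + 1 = 2*s^2 - 5*w^2 + w*(3*s + 7) - 2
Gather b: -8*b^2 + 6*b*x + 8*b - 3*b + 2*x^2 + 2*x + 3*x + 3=-8*b^2 + b*(6*x + 5) + 2*x^2 + 5*x + 3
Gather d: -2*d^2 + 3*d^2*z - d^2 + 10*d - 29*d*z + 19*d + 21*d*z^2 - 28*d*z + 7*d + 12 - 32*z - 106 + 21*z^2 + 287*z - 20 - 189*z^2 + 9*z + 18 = d^2*(3*z - 3) + d*(21*z^2 - 57*z + 36) - 168*z^2 + 264*z - 96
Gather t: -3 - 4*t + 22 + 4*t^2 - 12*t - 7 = 4*t^2 - 16*t + 12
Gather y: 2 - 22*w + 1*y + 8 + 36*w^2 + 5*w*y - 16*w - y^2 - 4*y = 36*w^2 - 38*w - y^2 + y*(5*w - 3) + 10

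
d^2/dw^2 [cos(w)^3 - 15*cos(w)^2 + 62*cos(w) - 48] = -251*cos(w)/4 + 30*cos(2*w) - 9*cos(3*w)/4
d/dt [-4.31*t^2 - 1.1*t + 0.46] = -8.62*t - 1.1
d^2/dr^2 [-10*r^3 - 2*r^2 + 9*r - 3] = -60*r - 4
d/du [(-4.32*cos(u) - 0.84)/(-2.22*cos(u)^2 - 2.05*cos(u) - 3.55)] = (9.5904*cos(u)^2 + 3.7296*cos(u) - 13.614)*sin(u)/(4.9284*cos(u)^4 + 9.102*cos(u)^3 + 19.9645*cos(u)^2 + 14.555*cos(u) + 12.6025)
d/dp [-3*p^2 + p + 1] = 1 - 6*p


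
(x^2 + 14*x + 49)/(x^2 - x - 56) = (x + 7)/(x - 8)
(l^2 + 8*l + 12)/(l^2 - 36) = (l + 2)/(l - 6)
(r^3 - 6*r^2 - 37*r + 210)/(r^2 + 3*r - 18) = (r^2 - 12*r + 35)/(r - 3)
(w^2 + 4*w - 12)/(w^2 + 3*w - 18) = (w - 2)/(w - 3)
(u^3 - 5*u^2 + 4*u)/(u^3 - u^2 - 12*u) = (u - 1)/(u + 3)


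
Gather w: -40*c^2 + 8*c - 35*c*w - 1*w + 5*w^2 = -40*c^2 + 8*c + 5*w^2 + w*(-35*c - 1)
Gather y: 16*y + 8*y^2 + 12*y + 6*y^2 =14*y^2 + 28*y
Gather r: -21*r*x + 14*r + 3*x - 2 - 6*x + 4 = r*(14 - 21*x) - 3*x + 2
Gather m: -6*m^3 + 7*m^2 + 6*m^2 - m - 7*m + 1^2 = -6*m^3 + 13*m^2 - 8*m + 1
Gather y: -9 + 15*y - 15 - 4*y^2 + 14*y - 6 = -4*y^2 + 29*y - 30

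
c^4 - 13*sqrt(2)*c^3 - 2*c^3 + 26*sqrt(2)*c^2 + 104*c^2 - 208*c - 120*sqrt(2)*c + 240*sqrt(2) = (c - 2)*(c - 6*sqrt(2))*(c - 5*sqrt(2))*(c - 2*sqrt(2))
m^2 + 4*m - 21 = (m - 3)*(m + 7)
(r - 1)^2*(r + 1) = r^3 - r^2 - r + 1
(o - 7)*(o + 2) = o^2 - 5*o - 14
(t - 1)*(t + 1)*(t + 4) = t^3 + 4*t^2 - t - 4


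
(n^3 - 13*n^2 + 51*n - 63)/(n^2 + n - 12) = (n^2 - 10*n + 21)/(n + 4)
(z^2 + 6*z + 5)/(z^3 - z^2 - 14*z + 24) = (z^2 + 6*z + 5)/(z^3 - z^2 - 14*z + 24)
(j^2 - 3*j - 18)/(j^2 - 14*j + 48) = (j + 3)/(j - 8)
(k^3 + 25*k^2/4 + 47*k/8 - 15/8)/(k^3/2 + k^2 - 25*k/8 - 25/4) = (8*k^3 + 50*k^2 + 47*k - 15)/(4*k^3 + 8*k^2 - 25*k - 50)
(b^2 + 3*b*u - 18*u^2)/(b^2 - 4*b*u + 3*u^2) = (-b - 6*u)/(-b + u)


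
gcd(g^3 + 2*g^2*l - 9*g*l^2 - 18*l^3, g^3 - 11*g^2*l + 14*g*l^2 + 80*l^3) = g + 2*l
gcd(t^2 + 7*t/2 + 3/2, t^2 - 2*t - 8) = 1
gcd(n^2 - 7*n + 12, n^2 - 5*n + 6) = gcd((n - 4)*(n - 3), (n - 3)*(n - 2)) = n - 3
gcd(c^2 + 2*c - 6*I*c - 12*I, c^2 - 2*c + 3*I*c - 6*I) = 1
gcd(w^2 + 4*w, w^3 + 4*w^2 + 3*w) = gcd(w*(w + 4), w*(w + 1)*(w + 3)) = w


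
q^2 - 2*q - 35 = (q - 7)*(q + 5)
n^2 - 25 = (n - 5)*(n + 5)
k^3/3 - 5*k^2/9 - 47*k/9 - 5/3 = (k/3 + 1)*(k - 5)*(k + 1/3)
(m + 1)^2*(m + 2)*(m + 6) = m^4 + 10*m^3 + 29*m^2 + 32*m + 12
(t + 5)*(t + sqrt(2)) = t^2 + sqrt(2)*t + 5*t + 5*sqrt(2)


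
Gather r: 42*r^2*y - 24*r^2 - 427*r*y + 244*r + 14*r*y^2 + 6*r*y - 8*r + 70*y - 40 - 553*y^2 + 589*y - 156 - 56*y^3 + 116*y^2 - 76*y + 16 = r^2*(42*y - 24) + r*(14*y^2 - 421*y + 236) - 56*y^3 - 437*y^2 + 583*y - 180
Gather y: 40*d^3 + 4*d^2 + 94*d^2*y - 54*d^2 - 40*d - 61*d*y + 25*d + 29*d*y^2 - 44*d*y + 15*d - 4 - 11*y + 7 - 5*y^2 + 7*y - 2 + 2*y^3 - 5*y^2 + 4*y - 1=40*d^3 - 50*d^2 + 2*y^3 + y^2*(29*d - 10) + y*(94*d^2 - 105*d)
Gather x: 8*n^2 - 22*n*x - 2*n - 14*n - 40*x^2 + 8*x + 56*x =8*n^2 - 16*n - 40*x^2 + x*(64 - 22*n)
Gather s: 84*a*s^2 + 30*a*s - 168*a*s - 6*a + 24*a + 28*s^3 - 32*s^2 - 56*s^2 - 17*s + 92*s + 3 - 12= 18*a + 28*s^3 + s^2*(84*a - 88) + s*(75 - 138*a) - 9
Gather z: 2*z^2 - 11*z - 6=2*z^2 - 11*z - 6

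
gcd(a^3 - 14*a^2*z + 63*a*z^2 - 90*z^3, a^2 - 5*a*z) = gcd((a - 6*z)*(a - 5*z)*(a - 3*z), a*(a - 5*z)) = -a + 5*z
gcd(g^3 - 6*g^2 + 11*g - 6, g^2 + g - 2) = g - 1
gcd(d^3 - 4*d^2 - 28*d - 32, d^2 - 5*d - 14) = d + 2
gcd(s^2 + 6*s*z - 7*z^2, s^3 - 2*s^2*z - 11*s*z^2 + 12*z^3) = -s + z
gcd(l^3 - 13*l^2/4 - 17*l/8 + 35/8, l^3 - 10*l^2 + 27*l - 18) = l - 1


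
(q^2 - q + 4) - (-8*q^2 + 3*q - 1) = 9*q^2 - 4*q + 5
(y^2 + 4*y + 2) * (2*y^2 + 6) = 2*y^4 + 8*y^3 + 10*y^2 + 24*y + 12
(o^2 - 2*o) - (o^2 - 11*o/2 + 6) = 7*o/2 - 6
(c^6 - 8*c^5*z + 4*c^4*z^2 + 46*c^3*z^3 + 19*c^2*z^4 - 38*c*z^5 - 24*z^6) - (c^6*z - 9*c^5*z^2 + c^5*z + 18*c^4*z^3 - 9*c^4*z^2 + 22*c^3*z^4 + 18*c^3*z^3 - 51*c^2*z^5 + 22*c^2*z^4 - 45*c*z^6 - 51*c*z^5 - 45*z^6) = -c^6*z + c^6 + 9*c^5*z^2 - 9*c^5*z - 18*c^4*z^3 + 13*c^4*z^2 - 22*c^3*z^4 + 28*c^3*z^3 + 51*c^2*z^5 - 3*c^2*z^4 + 45*c*z^6 + 13*c*z^5 + 21*z^6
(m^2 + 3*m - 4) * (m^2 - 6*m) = m^4 - 3*m^3 - 22*m^2 + 24*m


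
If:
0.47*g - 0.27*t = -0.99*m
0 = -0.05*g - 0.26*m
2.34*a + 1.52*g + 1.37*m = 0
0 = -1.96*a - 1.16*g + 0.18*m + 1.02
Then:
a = -3.85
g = 7.18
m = -1.38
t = 7.43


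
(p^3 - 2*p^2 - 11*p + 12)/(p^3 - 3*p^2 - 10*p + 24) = (p - 1)/(p - 2)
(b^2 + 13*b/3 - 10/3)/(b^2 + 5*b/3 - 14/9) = 3*(b + 5)/(3*b + 7)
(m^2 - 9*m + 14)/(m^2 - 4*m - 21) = (m - 2)/(m + 3)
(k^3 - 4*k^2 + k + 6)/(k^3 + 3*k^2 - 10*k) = (k^2 - 2*k - 3)/(k*(k + 5))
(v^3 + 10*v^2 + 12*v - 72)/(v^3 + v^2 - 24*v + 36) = (v + 6)/(v - 3)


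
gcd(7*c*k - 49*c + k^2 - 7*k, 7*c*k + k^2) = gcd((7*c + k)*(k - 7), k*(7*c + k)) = 7*c + k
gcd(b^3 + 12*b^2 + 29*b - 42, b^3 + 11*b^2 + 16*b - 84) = b^2 + 13*b + 42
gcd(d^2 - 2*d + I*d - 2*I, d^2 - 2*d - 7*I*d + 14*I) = d - 2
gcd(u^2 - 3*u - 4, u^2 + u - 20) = u - 4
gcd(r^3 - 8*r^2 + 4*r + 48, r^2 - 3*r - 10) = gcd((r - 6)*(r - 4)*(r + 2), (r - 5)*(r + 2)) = r + 2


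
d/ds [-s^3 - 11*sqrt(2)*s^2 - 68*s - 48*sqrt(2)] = -3*s^2 - 22*sqrt(2)*s - 68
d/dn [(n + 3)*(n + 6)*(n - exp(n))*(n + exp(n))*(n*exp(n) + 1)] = n^5*exp(n) + 14*n^4*exp(n) - 3*n^3*exp(3*n) + 54*n^3*exp(n) + 4*n^3 - 30*n^2*exp(3*n) - 2*n^2*exp(2*n) + 54*n^2*exp(n) + 27*n^2 - 72*n*exp(3*n) - 20*n*exp(2*n) + 36*n - 18*exp(3*n) - 45*exp(2*n)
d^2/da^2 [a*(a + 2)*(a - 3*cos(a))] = 3*a^2*cos(a) + 12*a*sin(a) + 6*a*cos(a) + 6*a + 12*sin(a) - 6*cos(a) + 4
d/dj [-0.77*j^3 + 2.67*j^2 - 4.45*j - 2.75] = -2.31*j^2 + 5.34*j - 4.45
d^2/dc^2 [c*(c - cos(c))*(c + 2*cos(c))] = -c^2*cos(c) - 4*c*sin(c) + 4*c*cos(2*c) + 6*c + 4*sin(2*c) + 2*cos(c)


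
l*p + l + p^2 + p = (l + p)*(p + 1)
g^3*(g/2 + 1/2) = g^4/2 + g^3/2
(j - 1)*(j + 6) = j^2 + 5*j - 6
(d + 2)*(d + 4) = d^2 + 6*d + 8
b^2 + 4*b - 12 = (b - 2)*(b + 6)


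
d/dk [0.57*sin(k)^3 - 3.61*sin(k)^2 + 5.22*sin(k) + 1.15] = (1.71*sin(k)^2 - 7.22*sin(k) + 5.22)*cos(k)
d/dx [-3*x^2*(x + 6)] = 9*x*(-x - 4)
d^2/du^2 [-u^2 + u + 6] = -2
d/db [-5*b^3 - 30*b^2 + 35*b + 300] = -15*b^2 - 60*b + 35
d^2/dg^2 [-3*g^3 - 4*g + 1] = -18*g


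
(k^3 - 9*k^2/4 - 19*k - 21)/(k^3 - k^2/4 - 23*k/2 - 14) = (k - 6)/(k - 4)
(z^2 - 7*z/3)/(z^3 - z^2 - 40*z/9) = 3*(7 - 3*z)/(-9*z^2 + 9*z + 40)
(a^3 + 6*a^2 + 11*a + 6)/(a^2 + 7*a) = (a^3 + 6*a^2 + 11*a + 6)/(a*(a + 7))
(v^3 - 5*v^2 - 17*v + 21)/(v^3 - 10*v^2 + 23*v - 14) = (v + 3)/(v - 2)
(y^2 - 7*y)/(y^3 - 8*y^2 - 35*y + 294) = y/(y^2 - y - 42)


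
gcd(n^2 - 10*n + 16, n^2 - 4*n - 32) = n - 8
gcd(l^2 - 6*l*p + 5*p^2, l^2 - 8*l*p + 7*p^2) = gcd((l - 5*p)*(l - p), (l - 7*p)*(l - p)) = -l + p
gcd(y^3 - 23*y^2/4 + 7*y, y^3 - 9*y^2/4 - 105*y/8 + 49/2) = y^2 - 23*y/4 + 7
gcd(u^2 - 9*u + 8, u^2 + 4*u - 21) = 1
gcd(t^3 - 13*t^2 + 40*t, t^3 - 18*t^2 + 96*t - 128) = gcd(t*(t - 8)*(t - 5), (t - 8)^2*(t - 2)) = t - 8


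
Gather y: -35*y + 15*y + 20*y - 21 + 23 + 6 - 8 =0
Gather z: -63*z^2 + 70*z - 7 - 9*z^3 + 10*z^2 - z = -9*z^3 - 53*z^2 + 69*z - 7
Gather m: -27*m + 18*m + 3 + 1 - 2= 2 - 9*m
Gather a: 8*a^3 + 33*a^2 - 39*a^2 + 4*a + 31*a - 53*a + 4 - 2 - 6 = 8*a^3 - 6*a^2 - 18*a - 4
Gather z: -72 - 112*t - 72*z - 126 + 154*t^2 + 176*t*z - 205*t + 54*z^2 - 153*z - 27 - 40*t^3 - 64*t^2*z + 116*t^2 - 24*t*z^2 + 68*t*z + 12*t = -40*t^3 + 270*t^2 - 305*t + z^2*(54 - 24*t) + z*(-64*t^2 + 244*t - 225) - 225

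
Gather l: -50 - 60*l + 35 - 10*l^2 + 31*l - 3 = -10*l^2 - 29*l - 18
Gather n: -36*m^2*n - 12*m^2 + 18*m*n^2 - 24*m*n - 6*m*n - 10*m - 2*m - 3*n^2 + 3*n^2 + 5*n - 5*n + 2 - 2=-12*m^2 + 18*m*n^2 - 12*m + n*(-36*m^2 - 30*m)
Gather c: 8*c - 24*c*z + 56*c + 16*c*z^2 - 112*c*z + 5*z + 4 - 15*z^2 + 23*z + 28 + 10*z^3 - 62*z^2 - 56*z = c*(16*z^2 - 136*z + 64) + 10*z^3 - 77*z^2 - 28*z + 32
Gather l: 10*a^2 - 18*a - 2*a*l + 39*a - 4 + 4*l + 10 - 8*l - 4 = 10*a^2 + 21*a + l*(-2*a - 4) + 2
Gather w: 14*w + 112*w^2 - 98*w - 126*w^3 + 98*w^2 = -126*w^3 + 210*w^2 - 84*w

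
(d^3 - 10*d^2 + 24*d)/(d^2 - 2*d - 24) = d*(d - 4)/(d + 4)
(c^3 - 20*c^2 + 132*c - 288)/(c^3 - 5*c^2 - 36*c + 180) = (c^2 - 14*c + 48)/(c^2 + c - 30)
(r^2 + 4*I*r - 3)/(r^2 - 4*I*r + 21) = (r + I)/(r - 7*I)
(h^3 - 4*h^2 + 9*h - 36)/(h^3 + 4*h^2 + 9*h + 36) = (h - 4)/(h + 4)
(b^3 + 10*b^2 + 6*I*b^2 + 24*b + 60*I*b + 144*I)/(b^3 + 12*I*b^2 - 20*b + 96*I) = (b^2 + 10*b + 24)/(b^2 + 6*I*b + 16)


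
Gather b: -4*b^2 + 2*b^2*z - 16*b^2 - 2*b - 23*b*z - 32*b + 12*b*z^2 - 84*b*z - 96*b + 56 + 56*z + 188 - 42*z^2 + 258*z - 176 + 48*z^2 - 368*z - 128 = b^2*(2*z - 20) + b*(12*z^2 - 107*z - 130) + 6*z^2 - 54*z - 60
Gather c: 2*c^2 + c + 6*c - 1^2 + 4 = 2*c^2 + 7*c + 3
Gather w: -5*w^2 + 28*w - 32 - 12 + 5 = -5*w^2 + 28*w - 39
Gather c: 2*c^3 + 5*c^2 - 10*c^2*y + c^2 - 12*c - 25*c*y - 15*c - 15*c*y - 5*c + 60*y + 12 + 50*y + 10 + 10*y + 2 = 2*c^3 + c^2*(6 - 10*y) + c*(-40*y - 32) + 120*y + 24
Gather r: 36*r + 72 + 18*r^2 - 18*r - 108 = 18*r^2 + 18*r - 36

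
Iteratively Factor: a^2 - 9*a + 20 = (a - 5)*(a - 4)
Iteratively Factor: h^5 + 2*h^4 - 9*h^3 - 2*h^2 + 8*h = (h + 1)*(h^4 + h^3 - 10*h^2 + 8*h) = (h - 1)*(h + 1)*(h^3 + 2*h^2 - 8*h) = (h - 1)*(h + 1)*(h + 4)*(h^2 - 2*h) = h*(h - 1)*(h + 1)*(h + 4)*(h - 2)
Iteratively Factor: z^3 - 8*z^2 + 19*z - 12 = (z - 4)*(z^2 - 4*z + 3) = (z - 4)*(z - 1)*(z - 3)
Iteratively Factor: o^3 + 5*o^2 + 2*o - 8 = (o + 2)*(o^2 + 3*o - 4) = (o - 1)*(o + 2)*(o + 4)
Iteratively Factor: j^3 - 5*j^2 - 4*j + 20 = (j - 5)*(j^2 - 4) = (j - 5)*(j + 2)*(j - 2)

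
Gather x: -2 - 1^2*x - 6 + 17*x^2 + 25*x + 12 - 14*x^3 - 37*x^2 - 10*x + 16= -14*x^3 - 20*x^2 + 14*x + 20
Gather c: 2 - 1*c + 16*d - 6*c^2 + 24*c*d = -6*c^2 + c*(24*d - 1) + 16*d + 2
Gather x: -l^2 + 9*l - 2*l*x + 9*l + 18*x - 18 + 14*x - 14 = -l^2 + 18*l + x*(32 - 2*l) - 32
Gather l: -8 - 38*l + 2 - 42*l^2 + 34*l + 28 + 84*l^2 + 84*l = 42*l^2 + 80*l + 22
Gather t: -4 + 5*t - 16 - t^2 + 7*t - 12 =-t^2 + 12*t - 32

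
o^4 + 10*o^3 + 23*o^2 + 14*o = o*(o + 1)*(o + 2)*(o + 7)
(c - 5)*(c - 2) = c^2 - 7*c + 10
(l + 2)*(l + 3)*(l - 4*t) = l^3 - 4*l^2*t + 5*l^2 - 20*l*t + 6*l - 24*t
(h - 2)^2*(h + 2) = h^3 - 2*h^2 - 4*h + 8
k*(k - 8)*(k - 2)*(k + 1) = k^4 - 9*k^3 + 6*k^2 + 16*k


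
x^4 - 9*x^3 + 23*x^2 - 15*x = x*(x - 5)*(x - 3)*(x - 1)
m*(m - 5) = m^2 - 5*m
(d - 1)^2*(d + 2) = d^3 - 3*d + 2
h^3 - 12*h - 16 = (h - 4)*(h + 2)^2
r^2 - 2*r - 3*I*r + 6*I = (r - 2)*(r - 3*I)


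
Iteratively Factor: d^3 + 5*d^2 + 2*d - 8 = (d - 1)*(d^2 + 6*d + 8) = (d - 1)*(d + 4)*(d + 2)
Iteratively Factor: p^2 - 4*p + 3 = (p - 3)*(p - 1)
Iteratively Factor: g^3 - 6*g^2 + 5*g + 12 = (g + 1)*(g^2 - 7*g + 12) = (g - 3)*(g + 1)*(g - 4)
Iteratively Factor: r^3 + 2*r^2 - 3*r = (r - 1)*(r^2 + 3*r) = (r - 1)*(r + 3)*(r)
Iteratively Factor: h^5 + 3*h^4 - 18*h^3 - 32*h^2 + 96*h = (h - 2)*(h^4 + 5*h^3 - 8*h^2 - 48*h) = h*(h - 2)*(h^3 + 5*h^2 - 8*h - 48) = h*(h - 3)*(h - 2)*(h^2 + 8*h + 16) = h*(h - 3)*(h - 2)*(h + 4)*(h + 4)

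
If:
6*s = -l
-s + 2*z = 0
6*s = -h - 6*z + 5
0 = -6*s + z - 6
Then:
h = 163/11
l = 72/11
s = -12/11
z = -6/11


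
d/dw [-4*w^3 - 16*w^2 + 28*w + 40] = -12*w^2 - 32*w + 28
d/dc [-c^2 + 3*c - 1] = 3 - 2*c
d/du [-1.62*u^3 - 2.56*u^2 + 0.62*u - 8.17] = -4.86*u^2 - 5.12*u + 0.62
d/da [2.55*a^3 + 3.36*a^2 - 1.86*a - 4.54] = 7.65*a^2 + 6.72*a - 1.86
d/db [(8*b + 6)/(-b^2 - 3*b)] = 2*(4*b^2 + 6*b + 9)/(b^2*(b^2 + 6*b + 9))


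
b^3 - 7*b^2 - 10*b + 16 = (b - 8)*(b - 1)*(b + 2)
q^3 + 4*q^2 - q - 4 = (q - 1)*(q + 1)*(q + 4)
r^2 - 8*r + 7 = (r - 7)*(r - 1)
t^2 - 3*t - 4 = (t - 4)*(t + 1)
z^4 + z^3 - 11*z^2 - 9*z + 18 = (z - 3)*(z - 1)*(z + 2)*(z + 3)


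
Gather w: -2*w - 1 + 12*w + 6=10*w + 5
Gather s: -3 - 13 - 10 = -26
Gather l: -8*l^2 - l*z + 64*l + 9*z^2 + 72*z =-8*l^2 + l*(64 - z) + 9*z^2 + 72*z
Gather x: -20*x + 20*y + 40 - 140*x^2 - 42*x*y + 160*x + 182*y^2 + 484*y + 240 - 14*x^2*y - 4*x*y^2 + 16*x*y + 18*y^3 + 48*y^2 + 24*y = x^2*(-14*y - 140) + x*(-4*y^2 - 26*y + 140) + 18*y^3 + 230*y^2 + 528*y + 280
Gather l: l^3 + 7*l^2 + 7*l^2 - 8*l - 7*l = l^3 + 14*l^2 - 15*l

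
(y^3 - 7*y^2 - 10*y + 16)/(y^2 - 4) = (y^2 - 9*y + 8)/(y - 2)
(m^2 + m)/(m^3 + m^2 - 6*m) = (m + 1)/(m^2 + m - 6)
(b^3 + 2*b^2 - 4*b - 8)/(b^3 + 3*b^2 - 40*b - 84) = (b^2 - 4)/(b^2 + b - 42)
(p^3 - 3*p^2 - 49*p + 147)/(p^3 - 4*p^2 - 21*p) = (p^2 + 4*p - 21)/(p*(p + 3))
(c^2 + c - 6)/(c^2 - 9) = (c - 2)/(c - 3)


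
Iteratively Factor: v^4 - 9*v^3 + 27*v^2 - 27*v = (v - 3)*(v^3 - 6*v^2 + 9*v) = (v - 3)^2*(v^2 - 3*v) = (v - 3)^3*(v)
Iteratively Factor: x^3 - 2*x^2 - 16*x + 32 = (x - 4)*(x^2 + 2*x - 8) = (x - 4)*(x + 4)*(x - 2)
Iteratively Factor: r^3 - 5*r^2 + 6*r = (r - 2)*(r^2 - 3*r) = r*(r - 2)*(r - 3)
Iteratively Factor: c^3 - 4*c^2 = (c - 4)*(c^2) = c*(c - 4)*(c)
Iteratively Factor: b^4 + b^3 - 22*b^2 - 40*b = (b + 4)*(b^3 - 3*b^2 - 10*b) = b*(b + 4)*(b^2 - 3*b - 10) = b*(b + 2)*(b + 4)*(b - 5)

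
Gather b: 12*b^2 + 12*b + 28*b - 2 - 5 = 12*b^2 + 40*b - 7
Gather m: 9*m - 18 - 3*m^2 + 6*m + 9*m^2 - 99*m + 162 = 6*m^2 - 84*m + 144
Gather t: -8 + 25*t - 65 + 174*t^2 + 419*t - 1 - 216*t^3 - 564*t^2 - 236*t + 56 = -216*t^3 - 390*t^2 + 208*t - 18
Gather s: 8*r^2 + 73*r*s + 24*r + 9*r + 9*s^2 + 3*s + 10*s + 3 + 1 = 8*r^2 + 33*r + 9*s^2 + s*(73*r + 13) + 4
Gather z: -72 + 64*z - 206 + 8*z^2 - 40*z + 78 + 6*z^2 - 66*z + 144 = 14*z^2 - 42*z - 56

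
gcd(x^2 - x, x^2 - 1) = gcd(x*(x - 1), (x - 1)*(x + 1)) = x - 1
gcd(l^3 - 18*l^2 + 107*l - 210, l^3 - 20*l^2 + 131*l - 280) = l^2 - 12*l + 35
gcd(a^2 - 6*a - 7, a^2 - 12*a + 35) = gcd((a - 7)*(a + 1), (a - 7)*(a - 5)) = a - 7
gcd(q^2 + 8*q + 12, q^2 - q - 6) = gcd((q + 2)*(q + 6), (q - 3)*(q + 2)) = q + 2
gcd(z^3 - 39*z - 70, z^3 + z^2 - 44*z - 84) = z^2 - 5*z - 14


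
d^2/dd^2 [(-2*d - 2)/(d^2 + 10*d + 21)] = 4*(-4*(d + 1)*(d + 5)^2 + (3*d + 11)*(d^2 + 10*d + 21))/(d^2 + 10*d + 21)^3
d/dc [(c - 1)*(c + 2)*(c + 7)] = 3*c^2 + 16*c + 5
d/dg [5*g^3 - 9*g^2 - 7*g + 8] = 15*g^2 - 18*g - 7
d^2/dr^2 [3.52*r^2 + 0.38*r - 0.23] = 7.04000000000000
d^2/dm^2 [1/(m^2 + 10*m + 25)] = 6/(m^4 + 20*m^3 + 150*m^2 + 500*m + 625)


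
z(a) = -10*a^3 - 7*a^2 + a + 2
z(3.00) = -328.00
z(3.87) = -678.57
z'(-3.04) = -233.69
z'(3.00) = -311.00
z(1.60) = -55.28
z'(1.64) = -102.65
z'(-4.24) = -478.97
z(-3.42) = 316.72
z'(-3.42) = -302.01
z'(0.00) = 1.00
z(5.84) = -2222.67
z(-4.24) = 634.17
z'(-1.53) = -47.81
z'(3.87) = -502.49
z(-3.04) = 215.21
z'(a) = -30*a^2 - 14*a + 1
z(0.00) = 2.00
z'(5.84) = -1103.93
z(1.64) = -59.30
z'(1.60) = -98.20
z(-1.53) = 19.90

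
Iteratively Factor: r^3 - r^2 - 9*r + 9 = (r - 1)*(r^2 - 9) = (r - 1)*(r + 3)*(r - 3)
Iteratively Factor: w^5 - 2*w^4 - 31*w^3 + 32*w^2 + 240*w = (w - 5)*(w^4 + 3*w^3 - 16*w^2 - 48*w) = (w - 5)*(w + 4)*(w^3 - w^2 - 12*w) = (w - 5)*(w - 4)*(w + 4)*(w^2 + 3*w) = (w - 5)*(w - 4)*(w + 3)*(w + 4)*(w)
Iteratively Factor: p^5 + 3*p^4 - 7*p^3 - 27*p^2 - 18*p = (p)*(p^4 + 3*p^3 - 7*p^2 - 27*p - 18) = p*(p + 2)*(p^3 + p^2 - 9*p - 9) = p*(p + 2)*(p + 3)*(p^2 - 2*p - 3) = p*(p + 1)*(p + 2)*(p + 3)*(p - 3)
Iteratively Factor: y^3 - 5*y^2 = (y)*(y^2 - 5*y) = y^2*(y - 5)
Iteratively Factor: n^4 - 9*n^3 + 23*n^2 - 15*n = (n - 3)*(n^3 - 6*n^2 + 5*n) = (n - 5)*(n - 3)*(n^2 - n) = (n - 5)*(n - 3)*(n - 1)*(n)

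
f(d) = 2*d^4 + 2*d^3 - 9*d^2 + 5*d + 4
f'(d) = 8*d^3 + 6*d^2 - 18*d + 5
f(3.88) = 458.00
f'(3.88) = 492.77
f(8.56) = 11379.82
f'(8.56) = 5308.34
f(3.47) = 286.51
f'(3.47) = 349.04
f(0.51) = 4.61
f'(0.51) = -1.56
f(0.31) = 4.76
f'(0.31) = 0.23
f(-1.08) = -11.70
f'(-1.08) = 21.36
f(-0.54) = -1.47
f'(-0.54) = 15.21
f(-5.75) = 1483.73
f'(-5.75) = -1214.00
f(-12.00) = 36664.00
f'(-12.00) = -12739.00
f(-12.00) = 36664.00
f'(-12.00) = -12739.00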